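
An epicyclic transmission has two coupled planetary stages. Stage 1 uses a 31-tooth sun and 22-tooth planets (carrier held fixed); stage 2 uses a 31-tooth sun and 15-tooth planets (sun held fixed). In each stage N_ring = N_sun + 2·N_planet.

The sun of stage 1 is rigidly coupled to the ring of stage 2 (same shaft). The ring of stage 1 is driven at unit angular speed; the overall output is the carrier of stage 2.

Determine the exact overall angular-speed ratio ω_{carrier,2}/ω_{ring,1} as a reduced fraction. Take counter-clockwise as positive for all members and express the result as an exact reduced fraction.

Stage 1: N_ring = 31 + 2·22 = 75
Stage 1: 31(ω_s−ω_c) = −75(ω_r−ω_c),  ω_c=0, ω_r=1
Stage 1: ω_s = 0 − (75/31)(1−0) = -75/31
  ⇒ ω_s¹/ω_r¹ = -75/31
Stage 2: N_ring = 31 + 2·15 = 61
Stage 2: 31(ω_s−ω_c) = −61(ω_r−ω_c),  ω_s=0, ω_r=1
Stage 2: 31(0−ω_c) = −61(1−ω_c)  ⇒  92ω_c = 61  ⇒  ω_c = 61/92
  ⇒ ω_c²/ω_r² = 61/92
Coupling ω_r² = ω_s¹ ⇒ overall = -75/31 × 61/92 = -4575/2852

-4575/2852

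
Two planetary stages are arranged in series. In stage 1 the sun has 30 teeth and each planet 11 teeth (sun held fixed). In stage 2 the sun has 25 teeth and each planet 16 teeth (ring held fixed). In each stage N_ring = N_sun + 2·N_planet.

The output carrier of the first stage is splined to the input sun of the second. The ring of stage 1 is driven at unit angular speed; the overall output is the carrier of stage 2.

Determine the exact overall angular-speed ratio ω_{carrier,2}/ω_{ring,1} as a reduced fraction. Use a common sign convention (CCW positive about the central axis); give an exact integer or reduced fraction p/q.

325/1681

Stage 1: N_ring = 30 + 2·11 = 52
Stage 1: 30(ω_s−ω_c) = −52(ω_r−ω_c),  ω_s=0, ω_r=1
Stage 1: 30(0−ω_c) = −52(1−ω_c)  ⇒  82ω_c = 52  ⇒  ω_c = 26/41
  ⇒ ω_c¹/ω_r¹ = 26/41
Stage 2: N_ring = 25 + 2·16 = 57
Stage 2: 25(ω_s−ω_c) = −57(ω_r−ω_c),  ω_r=0, ω_s=1
Stage 2: 25(1−ω_c) = −57(0−ω_c)  ⇒  82ω_c = 25  ⇒  ω_c = 25/82
  ⇒ ω_c²/ω_s² = 25/82
Coupling ω_s² = ω_c¹ ⇒ overall = 26/41 × 25/82 = 325/1681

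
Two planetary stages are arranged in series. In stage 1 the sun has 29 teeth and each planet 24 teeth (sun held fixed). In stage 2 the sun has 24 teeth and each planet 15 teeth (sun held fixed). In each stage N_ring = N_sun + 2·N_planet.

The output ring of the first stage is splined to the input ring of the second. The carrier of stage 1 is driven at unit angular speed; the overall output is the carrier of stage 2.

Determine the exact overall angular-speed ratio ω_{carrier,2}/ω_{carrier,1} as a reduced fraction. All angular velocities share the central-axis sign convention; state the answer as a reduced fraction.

954/1001

Stage 1: N_ring = 29 + 2·24 = 77
Stage 1: 29(ω_s−ω_c) = −77(ω_r−ω_c),  ω_s=0, ω_c=1
Stage 1: ω_r = 1 − (29/77)(0−1) = 106/77
  ⇒ ω_r¹/ω_c¹ = 106/77
Stage 2: N_ring = 24 + 2·15 = 54
Stage 2: 24(ω_s−ω_c) = −54(ω_r−ω_c),  ω_s=0, ω_r=1
Stage 2: 24(0−ω_c) = −54(1−ω_c)  ⇒  78ω_c = 54  ⇒  ω_c = 9/13
  ⇒ ω_c²/ω_r² = 9/13
Coupling ω_r² = ω_r¹ ⇒ overall = 106/77 × 9/13 = 954/1001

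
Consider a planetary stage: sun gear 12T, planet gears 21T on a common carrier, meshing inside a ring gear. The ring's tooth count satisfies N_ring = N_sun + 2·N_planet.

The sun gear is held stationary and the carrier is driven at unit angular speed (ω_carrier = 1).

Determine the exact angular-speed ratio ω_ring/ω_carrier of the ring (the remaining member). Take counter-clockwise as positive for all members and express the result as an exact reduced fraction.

N_ring = 12 + 2·21 = 54
12(ω_s−ω_c) = −54(ω_r−ω_c),  ω_s=0, ω_c=1
ω_r = 1 − (12/54)(0−1) = 11/9
ω_r/ω_c = 11/9

11/9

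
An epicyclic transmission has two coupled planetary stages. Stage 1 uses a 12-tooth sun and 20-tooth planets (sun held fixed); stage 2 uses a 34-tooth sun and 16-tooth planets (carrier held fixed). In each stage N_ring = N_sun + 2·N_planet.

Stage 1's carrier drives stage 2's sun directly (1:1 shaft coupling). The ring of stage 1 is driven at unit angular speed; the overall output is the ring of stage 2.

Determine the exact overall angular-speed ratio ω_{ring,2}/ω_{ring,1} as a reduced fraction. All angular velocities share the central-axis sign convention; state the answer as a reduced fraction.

-221/528

Stage 1: N_ring = 12 + 2·20 = 52
Stage 1: 12(ω_s−ω_c) = −52(ω_r−ω_c),  ω_s=0, ω_r=1
Stage 1: 12(0−ω_c) = −52(1−ω_c)  ⇒  64ω_c = 52  ⇒  ω_c = 13/16
  ⇒ ω_c¹/ω_r¹ = 13/16
Stage 2: N_ring = 34 + 2·16 = 66
Stage 2: 34(ω_s−ω_c) = −66(ω_r−ω_c),  ω_c=0, ω_s=1
Stage 2: ω_r = 0 − (34/66)(1−0) = -17/33
  ⇒ ω_r²/ω_s² = -17/33
Coupling ω_s² = ω_c¹ ⇒ overall = 13/16 × -17/33 = -221/528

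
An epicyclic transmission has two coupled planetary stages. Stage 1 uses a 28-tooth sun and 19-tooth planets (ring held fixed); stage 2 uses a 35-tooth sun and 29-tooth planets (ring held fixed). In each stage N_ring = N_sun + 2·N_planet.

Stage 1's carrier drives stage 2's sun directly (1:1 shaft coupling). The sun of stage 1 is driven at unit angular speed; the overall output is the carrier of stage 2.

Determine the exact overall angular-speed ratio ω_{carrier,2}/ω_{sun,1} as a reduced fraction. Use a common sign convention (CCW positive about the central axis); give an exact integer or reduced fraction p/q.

Stage 1: N_ring = 28 + 2·19 = 66
Stage 1: 28(ω_s−ω_c) = −66(ω_r−ω_c),  ω_r=0, ω_s=1
Stage 1: 28(1−ω_c) = −66(0−ω_c)  ⇒  94ω_c = 28  ⇒  ω_c = 14/47
  ⇒ ω_c¹/ω_s¹ = 14/47
Stage 2: N_ring = 35 + 2·29 = 93
Stage 2: 35(ω_s−ω_c) = −93(ω_r−ω_c),  ω_r=0, ω_s=1
Stage 2: 35(1−ω_c) = −93(0−ω_c)  ⇒  128ω_c = 35  ⇒  ω_c = 35/128
  ⇒ ω_c²/ω_s² = 35/128
Coupling ω_s² = ω_c¹ ⇒ overall = 14/47 × 35/128 = 245/3008

245/3008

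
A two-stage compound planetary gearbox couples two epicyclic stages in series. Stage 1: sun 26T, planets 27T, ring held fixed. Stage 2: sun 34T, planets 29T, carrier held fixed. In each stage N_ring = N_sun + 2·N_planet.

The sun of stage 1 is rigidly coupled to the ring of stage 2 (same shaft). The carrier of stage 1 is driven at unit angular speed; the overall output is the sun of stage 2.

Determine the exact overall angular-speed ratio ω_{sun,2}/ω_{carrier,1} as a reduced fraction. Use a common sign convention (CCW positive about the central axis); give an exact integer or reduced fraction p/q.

Stage 1: N_ring = 26 + 2·27 = 80
Stage 1: 26(ω_s−ω_c) = −80(ω_r−ω_c),  ω_r=0, ω_c=1
Stage 1: ω_s = 1 − (80/26)(0−1) = 53/13
  ⇒ ω_s¹/ω_c¹ = 53/13
Stage 2: N_ring = 34 + 2·29 = 92
Stage 2: 34(ω_s−ω_c) = −92(ω_r−ω_c),  ω_c=0, ω_r=1
Stage 2: ω_s = 0 − (92/34)(1−0) = -46/17
  ⇒ ω_s²/ω_r² = -46/17
Coupling ω_r² = ω_s¹ ⇒ overall = 53/13 × -46/17 = -2438/221

-2438/221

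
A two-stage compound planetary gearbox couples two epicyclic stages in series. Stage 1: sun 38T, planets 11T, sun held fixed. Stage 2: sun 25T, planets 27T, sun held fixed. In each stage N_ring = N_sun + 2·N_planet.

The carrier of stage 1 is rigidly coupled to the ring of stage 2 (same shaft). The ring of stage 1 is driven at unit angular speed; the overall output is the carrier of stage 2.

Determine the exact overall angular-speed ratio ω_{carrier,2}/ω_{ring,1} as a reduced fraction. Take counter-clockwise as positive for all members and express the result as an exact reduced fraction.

1185/2548

Stage 1: N_ring = 38 + 2·11 = 60
Stage 1: 38(ω_s−ω_c) = −60(ω_r−ω_c),  ω_s=0, ω_r=1
Stage 1: 38(0−ω_c) = −60(1−ω_c)  ⇒  98ω_c = 60  ⇒  ω_c = 30/49
  ⇒ ω_c¹/ω_r¹ = 30/49
Stage 2: N_ring = 25 + 2·27 = 79
Stage 2: 25(ω_s−ω_c) = −79(ω_r−ω_c),  ω_s=0, ω_r=1
Stage 2: 25(0−ω_c) = −79(1−ω_c)  ⇒  104ω_c = 79  ⇒  ω_c = 79/104
  ⇒ ω_c²/ω_r² = 79/104
Coupling ω_r² = ω_c¹ ⇒ overall = 30/49 × 79/104 = 1185/2548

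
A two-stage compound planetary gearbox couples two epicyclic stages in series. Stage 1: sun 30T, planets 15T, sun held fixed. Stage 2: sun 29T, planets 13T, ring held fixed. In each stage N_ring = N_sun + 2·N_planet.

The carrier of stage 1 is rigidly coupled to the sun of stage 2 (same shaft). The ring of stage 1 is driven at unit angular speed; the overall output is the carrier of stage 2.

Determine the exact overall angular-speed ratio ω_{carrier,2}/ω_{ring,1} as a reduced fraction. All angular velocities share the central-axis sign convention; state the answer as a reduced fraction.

Stage 1: N_ring = 30 + 2·15 = 60
Stage 1: 30(ω_s−ω_c) = −60(ω_r−ω_c),  ω_s=0, ω_r=1
Stage 1: 30(0−ω_c) = −60(1−ω_c)  ⇒  90ω_c = 60  ⇒  ω_c = 2/3
  ⇒ ω_c¹/ω_r¹ = 2/3
Stage 2: N_ring = 29 + 2·13 = 55
Stage 2: 29(ω_s−ω_c) = −55(ω_r−ω_c),  ω_r=0, ω_s=1
Stage 2: 29(1−ω_c) = −55(0−ω_c)  ⇒  84ω_c = 29  ⇒  ω_c = 29/84
  ⇒ ω_c²/ω_s² = 29/84
Coupling ω_s² = ω_c¹ ⇒ overall = 2/3 × 29/84 = 29/126

29/126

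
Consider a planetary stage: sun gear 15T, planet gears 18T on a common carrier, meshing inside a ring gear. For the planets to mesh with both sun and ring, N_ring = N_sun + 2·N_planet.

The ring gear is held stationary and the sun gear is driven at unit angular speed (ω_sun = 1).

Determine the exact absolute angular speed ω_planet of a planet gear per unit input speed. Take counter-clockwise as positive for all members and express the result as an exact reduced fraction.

N_ring = 15 + 2·18 = 51
15(ω_s−ω_c) = −51(ω_r−ω_c),  ω_r=0, ω_s=1
15(1−ω_c) = −51(0−ω_c)  ⇒  66ω_c = 15  ⇒  ω_c = 5/22
sun–planet: 15·(1−5/22) = −18·(ω_p−ω_c)  ⇒  ω_p−ω_c = −(15/18)·(17/22) = -85/132
ω_p = 5/22 − 85/132 = -5/12

-5/12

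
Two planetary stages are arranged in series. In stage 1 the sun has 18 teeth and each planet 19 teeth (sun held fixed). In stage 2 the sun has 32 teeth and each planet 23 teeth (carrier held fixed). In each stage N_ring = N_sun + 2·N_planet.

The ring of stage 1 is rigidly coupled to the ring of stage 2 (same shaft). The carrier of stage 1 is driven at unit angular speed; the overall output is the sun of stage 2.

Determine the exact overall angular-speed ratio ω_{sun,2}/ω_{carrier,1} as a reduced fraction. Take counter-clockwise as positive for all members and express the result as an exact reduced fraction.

Stage 1: N_ring = 18 + 2·19 = 56
Stage 1: 18(ω_s−ω_c) = −56(ω_r−ω_c),  ω_s=0, ω_c=1
Stage 1: ω_r = 1 − (18/56)(0−1) = 37/28
  ⇒ ω_r¹/ω_c¹ = 37/28
Stage 2: N_ring = 32 + 2·23 = 78
Stage 2: 32(ω_s−ω_c) = −78(ω_r−ω_c),  ω_c=0, ω_r=1
Stage 2: ω_s = 0 − (78/32)(1−0) = -39/16
  ⇒ ω_s²/ω_r² = -39/16
Coupling ω_r² = ω_r¹ ⇒ overall = 37/28 × -39/16 = -1443/448

-1443/448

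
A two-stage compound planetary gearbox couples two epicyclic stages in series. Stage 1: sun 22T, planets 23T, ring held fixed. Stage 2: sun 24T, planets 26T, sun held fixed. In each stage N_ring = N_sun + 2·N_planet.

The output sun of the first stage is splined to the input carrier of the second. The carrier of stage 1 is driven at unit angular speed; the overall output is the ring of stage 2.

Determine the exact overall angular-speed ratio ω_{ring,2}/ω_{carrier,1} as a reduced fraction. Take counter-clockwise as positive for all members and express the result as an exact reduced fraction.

1125/209

Stage 1: N_ring = 22 + 2·23 = 68
Stage 1: 22(ω_s−ω_c) = −68(ω_r−ω_c),  ω_r=0, ω_c=1
Stage 1: ω_s = 1 − (68/22)(0−1) = 45/11
  ⇒ ω_s¹/ω_c¹ = 45/11
Stage 2: N_ring = 24 + 2·26 = 76
Stage 2: 24(ω_s−ω_c) = −76(ω_r−ω_c),  ω_s=0, ω_c=1
Stage 2: ω_r = 1 − (24/76)(0−1) = 25/19
  ⇒ ω_r²/ω_c² = 25/19
Coupling ω_c² = ω_s¹ ⇒ overall = 45/11 × 25/19 = 1125/209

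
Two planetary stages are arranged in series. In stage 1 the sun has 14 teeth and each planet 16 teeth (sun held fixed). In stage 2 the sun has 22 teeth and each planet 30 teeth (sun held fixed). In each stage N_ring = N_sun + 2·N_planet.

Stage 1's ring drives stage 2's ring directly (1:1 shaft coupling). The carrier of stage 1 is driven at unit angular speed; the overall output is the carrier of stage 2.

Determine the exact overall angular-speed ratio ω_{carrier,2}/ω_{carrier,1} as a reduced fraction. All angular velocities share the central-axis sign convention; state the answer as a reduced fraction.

615/598

Stage 1: N_ring = 14 + 2·16 = 46
Stage 1: 14(ω_s−ω_c) = −46(ω_r−ω_c),  ω_s=0, ω_c=1
Stage 1: ω_r = 1 − (14/46)(0−1) = 30/23
  ⇒ ω_r¹/ω_c¹ = 30/23
Stage 2: N_ring = 22 + 2·30 = 82
Stage 2: 22(ω_s−ω_c) = −82(ω_r−ω_c),  ω_s=0, ω_r=1
Stage 2: 22(0−ω_c) = −82(1−ω_c)  ⇒  104ω_c = 82  ⇒  ω_c = 41/52
  ⇒ ω_c²/ω_r² = 41/52
Coupling ω_r² = ω_r¹ ⇒ overall = 30/23 × 41/52 = 615/598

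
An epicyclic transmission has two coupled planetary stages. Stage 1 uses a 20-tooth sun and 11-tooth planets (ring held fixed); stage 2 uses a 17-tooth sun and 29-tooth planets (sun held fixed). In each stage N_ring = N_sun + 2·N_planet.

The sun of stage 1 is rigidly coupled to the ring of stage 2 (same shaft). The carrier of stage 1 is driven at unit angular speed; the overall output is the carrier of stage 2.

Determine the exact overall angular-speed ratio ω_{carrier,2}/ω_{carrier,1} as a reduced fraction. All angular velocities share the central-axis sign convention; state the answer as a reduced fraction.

465/184

Stage 1: N_ring = 20 + 2·11 = 42
Stage 1: 20(ω_s−ω_c) = −42(ω_r−ω_c),  ω_r=0, ω_c=1
Stage 1: ω_s = 1 − (42/20)(0−1) = 31/10
  ⇒ ω_s¹/ω_c¹ = 31/10
Stage 2: N_ring = 17 + 2·29 = 75
Stage 2: 17(ω_s−ω_c) = −75(ω_r−ω_c),  ω_s=0, ω_r=1
Stage 2: 17(0−ω_c) = −75(1−ω_c)  ⇒  92ω_c = 75  ⇒  ω_c = 75/92
  ⇒ ω_c²/ω_r² = 75/92
Coupling ω_r² = ω_s¹ ⇒ overall = 31/10 × 75/92 = 465/184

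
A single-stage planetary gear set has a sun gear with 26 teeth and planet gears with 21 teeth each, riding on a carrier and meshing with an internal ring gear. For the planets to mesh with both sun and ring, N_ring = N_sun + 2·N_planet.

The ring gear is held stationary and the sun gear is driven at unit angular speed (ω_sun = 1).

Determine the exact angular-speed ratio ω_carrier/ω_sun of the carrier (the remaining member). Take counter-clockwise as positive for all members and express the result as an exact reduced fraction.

N_ring = 26 + 2·21 = 68
26(ω_s−ω_c) = −68(ω_r−ω_c),  ω_r=0, ω_s=1
26(1−ω_c) = −68(0−ω_c)  ⇒  94ω_c = 26  ⇒  ω_c = 13/47
ω_c/ω_s = 13/47

13/47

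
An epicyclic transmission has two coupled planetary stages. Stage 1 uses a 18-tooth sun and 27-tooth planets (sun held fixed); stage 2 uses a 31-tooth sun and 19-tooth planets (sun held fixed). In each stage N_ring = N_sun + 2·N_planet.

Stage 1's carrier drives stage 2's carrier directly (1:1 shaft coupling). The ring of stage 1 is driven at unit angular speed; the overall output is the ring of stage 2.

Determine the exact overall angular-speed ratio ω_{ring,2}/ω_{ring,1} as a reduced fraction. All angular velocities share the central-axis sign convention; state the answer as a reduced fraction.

80/69

Stage 1: N_ring = 18 + 2·27 = 72
Stage 1: 18(ω_s−ω_c) = −72(ω_r−ω_c),  ω_s=0, ω_r=1
Stage 1: 18(0−ω_c) = −72(1−ω_c)  ⇒  90ω_c = 72  ⇒  ω_c = 4/5
  ⇒ ω_c¹/ω_r¹ = 4/5
Stage 2: N_ring = 31 + 2·19 = 69
Stage 2: 31(ω_s−ω_c) = −69(ω_r−ω_c),  ω_s=0, ω_c=1
Stage 2: ω_r = 1 − (31/69)(0−1) = 100/69
  ⇒ ω_r²/ω_c² = 100/69
Coupling ω_c² = ω_c¹ ⇒ overall = 4/5 × 100/69 = 80/69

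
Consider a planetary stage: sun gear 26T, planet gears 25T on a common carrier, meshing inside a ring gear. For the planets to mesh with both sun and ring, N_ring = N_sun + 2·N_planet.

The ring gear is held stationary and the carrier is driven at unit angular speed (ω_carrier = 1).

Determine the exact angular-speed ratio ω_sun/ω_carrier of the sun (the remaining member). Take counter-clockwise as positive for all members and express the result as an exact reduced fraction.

N_ring = 26 + 2·25 = 76
26(ω_s−ω_c) = −76(ω_r−ω_c),  ω_r=0, ω_c=1
ω_s = 1 − (76/26)(0−1) = 51/13
ω_s/ω_c = 51/13

51/13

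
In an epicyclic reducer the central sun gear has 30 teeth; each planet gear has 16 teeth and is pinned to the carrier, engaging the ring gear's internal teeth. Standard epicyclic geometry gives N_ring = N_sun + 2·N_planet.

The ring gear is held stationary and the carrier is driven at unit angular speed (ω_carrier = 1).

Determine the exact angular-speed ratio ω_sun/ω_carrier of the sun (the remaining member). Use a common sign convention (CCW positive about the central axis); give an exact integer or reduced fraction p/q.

46/15

N_ring = 30 + 2·16 = 62
30(ω_s−ω_c) = −62(ω_r−ω_c),  ω_r=0, ω_c=1
ω_s = 1 − (62/30)(0−1) = 46/15
ω_s/ω_c = 46/15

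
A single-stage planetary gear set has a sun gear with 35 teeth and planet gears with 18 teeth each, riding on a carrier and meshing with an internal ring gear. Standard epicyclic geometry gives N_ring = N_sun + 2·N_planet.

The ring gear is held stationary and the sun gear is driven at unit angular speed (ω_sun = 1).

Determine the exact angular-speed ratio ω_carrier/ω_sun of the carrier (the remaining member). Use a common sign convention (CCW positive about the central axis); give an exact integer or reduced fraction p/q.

35/106

N_ring = 35 + 2·18 = 71
35(ω_s−ω_c) = −71(ω_r−ω_c),  ω_r=0, ω_s=1
35(1−ω_c) = −71(0−ω_c)  ⇒  106ω_c = 35  ⇒  ω_c = 35/106
ω_c/ω_s = 35/106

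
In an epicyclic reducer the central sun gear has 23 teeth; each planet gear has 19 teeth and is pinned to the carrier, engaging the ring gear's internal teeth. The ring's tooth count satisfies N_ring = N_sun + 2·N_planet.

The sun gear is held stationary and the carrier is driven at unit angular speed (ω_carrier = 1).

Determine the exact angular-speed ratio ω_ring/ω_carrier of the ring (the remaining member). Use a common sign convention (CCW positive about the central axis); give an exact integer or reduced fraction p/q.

84/61

N_ring = 23 + 2·19 = 61
23(ω_s−ω_c) = −61(ω_r−ω_c),  ω_s=0, ω_c=1
ω_r = 1 − (23/61)(0−1) = 84/61
ω_r/ω_c = 84/61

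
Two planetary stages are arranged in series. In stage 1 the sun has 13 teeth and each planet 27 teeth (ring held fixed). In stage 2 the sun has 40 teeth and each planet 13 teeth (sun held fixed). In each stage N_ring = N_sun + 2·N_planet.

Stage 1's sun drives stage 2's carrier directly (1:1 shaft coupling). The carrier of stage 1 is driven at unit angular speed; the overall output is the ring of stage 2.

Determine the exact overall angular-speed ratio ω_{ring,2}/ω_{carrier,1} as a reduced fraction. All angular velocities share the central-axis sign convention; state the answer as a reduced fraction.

Stage 1: N_ring = 13 + 2·27 = 67
Stage 1: 13(ω_s−ω_c) = −67(ω_r−ω_c),  ω_r=0, ω_c=1
Stage 1: ω_s = 1 − (67/13)(0−1) = 80/13
  ⇒ ω_s¹/ω_c¹ = 80/13
Stage 2: N_ring = 40 + 2·13 = 66
Stage 2: 40(ω_s−ω_c) = −66(ω_r−ω_c),  ω_s=0, ω_c=1
Stage 2: ω_r = 1 − (40/66)(0−1) = 53/33
  ⇒ ω_r²/ω_c² = 53/33
Coupling ω_c² = ω_s¹ ⇒ overall = 80/13 × 53/33 = 4240/429

4240/429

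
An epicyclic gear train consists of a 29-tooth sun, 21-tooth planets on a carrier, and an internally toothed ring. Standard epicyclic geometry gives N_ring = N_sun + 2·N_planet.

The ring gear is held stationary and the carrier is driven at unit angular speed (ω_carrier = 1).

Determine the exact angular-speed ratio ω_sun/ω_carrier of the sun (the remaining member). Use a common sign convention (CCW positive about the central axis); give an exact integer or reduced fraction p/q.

100/29

N_ring = 29 + 2·21 = 71
29(ω_s−ω_c) = −71(ω_r−ω_c),  ω_r=0, ω_c=1
ω_s = 1 − (71/29)(0−1) = 100/29
ω_s/ω_c = 100/29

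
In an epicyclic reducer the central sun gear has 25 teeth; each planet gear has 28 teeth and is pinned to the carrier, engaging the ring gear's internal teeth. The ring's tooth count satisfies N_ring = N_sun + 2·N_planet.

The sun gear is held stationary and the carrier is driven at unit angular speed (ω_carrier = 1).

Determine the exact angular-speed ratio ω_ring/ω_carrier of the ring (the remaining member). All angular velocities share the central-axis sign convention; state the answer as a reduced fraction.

106/81

N_ring = 25 + 2·28 = 81
25(ω_s−ω_c) = −81(ω_r−ω_c),  ω_s=0, ω_c=1
ω_r = 1 − (25/81)(0−1) = 106/81
ω_r/ω_c = 106/81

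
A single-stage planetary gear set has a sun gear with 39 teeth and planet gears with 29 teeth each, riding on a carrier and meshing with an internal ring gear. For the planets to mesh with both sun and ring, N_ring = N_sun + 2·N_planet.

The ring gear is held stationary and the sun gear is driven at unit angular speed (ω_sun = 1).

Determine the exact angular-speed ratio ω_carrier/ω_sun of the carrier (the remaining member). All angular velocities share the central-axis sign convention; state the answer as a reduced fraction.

39/136

N_ring = 39 + 2·29 = 97
39(ω_s−ω_c) = −97(ω_r−ω_c),  ω_r=0, ω_s=1
39(1−ω_c) = −97(0−ω_c)  ⇒  136ω_c = 39  ⇒  ω_c = 39/136
ω_c/ω_s = 39/136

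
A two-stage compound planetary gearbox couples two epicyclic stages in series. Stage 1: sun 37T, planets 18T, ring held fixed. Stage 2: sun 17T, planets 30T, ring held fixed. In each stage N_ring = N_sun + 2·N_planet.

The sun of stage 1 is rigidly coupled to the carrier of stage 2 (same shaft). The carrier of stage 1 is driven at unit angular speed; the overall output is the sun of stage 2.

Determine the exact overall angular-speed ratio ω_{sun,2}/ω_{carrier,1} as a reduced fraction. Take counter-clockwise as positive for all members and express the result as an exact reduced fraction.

10340/629

Stage 1: N_ring = 37 + 2·18 = 73
Stage 1: 37(ω_s−ω_c) = −73(ω_r−ω_c),  ω_r=0, ω_c=1
Stage 1: ω_s = 1 − (73/37)(0−1) = 110/37
  ⇒ ω_s¹/ω_c¹ = 110/37
Stage 2: N_ring = 17 + 2·30 = 77
Stage 2: 17(ω_s−ω_c) = −77(ω_r−ω_c),  ω_r=0, ω_c=1
Stage 2: ω_s = 1 − (77/17)(0−1) = 94/17
  ⇒ ω_s²/ω_c² = 94/17
Coupling ω_c² = ω_s¹ ⇒ overall = 110/37 × 94/17 = 10340/629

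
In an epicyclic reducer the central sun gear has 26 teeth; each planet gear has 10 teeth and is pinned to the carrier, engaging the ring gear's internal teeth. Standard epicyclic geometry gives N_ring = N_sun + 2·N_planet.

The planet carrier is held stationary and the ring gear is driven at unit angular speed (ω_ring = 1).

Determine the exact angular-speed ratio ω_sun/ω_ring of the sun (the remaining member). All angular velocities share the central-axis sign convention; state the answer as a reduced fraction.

N_ring = 26 + 2·10 = 46
26(ω_s−ω_c) = −46(ω_r−ω_c),  ω_c=0, ω_r=1
ω_s = 0 − (46/26)(1−0) = -23/13
ω_s/ω_r = -23/13

-23/13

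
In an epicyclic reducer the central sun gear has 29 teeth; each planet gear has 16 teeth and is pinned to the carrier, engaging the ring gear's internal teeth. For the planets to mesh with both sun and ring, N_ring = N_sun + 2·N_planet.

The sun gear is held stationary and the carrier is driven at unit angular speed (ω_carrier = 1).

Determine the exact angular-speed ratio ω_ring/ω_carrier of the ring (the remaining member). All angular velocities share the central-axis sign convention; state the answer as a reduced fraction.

N_ring = 29 + 2·16 = 61
29(ω_s−ω_c) = −61(ω_r−ω_c),  ω_s=0, ω_c=1
ω_r = 1 − (29/61)(0−1) = 90/61
ω_r/ω_c = 90/61

90/61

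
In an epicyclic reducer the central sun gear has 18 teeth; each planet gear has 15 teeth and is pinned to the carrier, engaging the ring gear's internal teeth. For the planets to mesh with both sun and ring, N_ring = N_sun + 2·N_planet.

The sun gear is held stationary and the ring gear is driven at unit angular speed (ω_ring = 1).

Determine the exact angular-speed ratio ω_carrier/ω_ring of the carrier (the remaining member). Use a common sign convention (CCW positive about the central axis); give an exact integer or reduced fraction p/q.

8/11

N_ring = 18 + 2·15 = 48
18(ω_s−ω_c) = −48(ω_r−ω_c),  ω_s=0, ω_r=1
18(0−ω_c) = −48(1−ω_c)  ⇒  66ω_c = 48  ⇒  ω_c = 8/11
ω_c/ω_r = 8/11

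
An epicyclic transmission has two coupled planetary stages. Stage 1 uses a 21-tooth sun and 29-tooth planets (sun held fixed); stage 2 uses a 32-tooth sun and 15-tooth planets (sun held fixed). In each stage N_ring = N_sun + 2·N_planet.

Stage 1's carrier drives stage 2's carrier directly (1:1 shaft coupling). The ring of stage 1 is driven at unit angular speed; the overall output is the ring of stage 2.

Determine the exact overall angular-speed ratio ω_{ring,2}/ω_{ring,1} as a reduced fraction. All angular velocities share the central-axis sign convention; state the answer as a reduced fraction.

Stage 1: N_ring = 21 + 2·29 = 79
Stage 1: 21(ω_s−ω_c) = −79(ω_r−ω_c),  ω_s=0, ω_r=1
Stage 1: 21(0−ω_c) = −79(1−ω_c)  ⇒  100ω_c = 79  ⇒  ω_c = 79/100
  ⇒ ω_c¹/ω_r¹ = 79/100
Stage 2: N_ring = 32 + 2·15 = 62
Stage 2: 32(ω_s−ω_c) = −62(ω_r−ω_c),  ω_s=0, ω_c=1
Stage 2: ω_r = 1 − (32/62)(0−1) = 47/31
  ⇒ ω_r²/ω_c² = 47/31
Coupling ω_c² = ω_c¹ ⇒ overall = 79/100 × 47/31 = 3713/3100

3713/3100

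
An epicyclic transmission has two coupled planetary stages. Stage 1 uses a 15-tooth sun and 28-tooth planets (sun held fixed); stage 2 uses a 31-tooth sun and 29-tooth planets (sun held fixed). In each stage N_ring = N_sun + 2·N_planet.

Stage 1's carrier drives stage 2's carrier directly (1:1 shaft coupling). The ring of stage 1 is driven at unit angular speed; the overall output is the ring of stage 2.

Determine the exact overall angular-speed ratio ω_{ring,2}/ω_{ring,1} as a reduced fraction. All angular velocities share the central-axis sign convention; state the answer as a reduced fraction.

4260/3827

Stage 1: N_ring = 15 + 2·28 = 71
Stage 1: 15(ω_s−ω_c) = −71(ω_r−ω_c),  ω_s=0, ω_r=1
Stage 1: 15(0−ω_c) = −71(1−ω_c)  ⇒  86ω_c = 71  ⇒  ω_c = 71/86
  ⇒ ω_c¹/ω_r¹ = 71/86
Stage 2: N_ring = 31 + 2·29 = 89
Stage 2: 31(ω_s−ω_c) = −89(ω_r−ω_c),  ω_s=0, ω_c=1
Stage 2: ω_r = 1 − (31/89)(0−1) = 120/89
  ⇒ ω_r²/ω_c² = 120/89
Coupling ω_c² = ω_c¹ ⇒ overall = 71/86 × 120/89 = 4260/3827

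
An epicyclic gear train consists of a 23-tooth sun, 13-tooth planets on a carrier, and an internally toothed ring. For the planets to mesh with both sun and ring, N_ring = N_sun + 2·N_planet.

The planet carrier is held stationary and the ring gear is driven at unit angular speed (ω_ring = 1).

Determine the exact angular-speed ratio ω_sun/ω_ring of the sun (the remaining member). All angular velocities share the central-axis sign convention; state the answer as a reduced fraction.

-49/23

N_ring = 23 + 2·13 = 49
23(ω_s−ω_c) = −49(ω_r−ω_c),  ω_c=0, ω_r=1
ω_s = 0 − (49/23)(1−0) = -49/23
ω_s/ω_r = -49/23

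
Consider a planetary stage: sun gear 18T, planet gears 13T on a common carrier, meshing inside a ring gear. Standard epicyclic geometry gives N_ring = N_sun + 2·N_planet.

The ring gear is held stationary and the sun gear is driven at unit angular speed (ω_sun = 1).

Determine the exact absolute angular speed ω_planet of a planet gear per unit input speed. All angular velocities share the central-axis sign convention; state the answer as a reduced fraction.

N_ring = 18 + 2·13 = 44
18(ω_s−ω_c) = −44(ω_r−ω_c),  ω_r=0, ω_s=1
18(1−ω_c) = −44(0−ω_c)  ⇒  62ω_c = 18  ⇒  ω_c = 9/31
sun–planet: 18·(1−9/31) = −13·(ω_p−ω_c)  ⇒  ω_p−ω_c = −(18/13)·(22/31) = -396/403
ω_p = 9/31 − 396/403 = -9/13

-9/13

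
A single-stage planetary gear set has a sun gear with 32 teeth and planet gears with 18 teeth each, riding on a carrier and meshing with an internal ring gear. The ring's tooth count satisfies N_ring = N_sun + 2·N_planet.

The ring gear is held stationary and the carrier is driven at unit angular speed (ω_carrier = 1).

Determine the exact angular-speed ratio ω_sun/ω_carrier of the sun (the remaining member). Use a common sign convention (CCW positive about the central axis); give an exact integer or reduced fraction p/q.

25/8

N_ring = 32 + 2·18 = 68
32(ω_s−ω_c) = −68(ω_r−ω_c),  ω_r=0, ω_c=1
ω_s = 1 − (68/32)(0−1) = 25/8
ω_s/ω_c = 25/8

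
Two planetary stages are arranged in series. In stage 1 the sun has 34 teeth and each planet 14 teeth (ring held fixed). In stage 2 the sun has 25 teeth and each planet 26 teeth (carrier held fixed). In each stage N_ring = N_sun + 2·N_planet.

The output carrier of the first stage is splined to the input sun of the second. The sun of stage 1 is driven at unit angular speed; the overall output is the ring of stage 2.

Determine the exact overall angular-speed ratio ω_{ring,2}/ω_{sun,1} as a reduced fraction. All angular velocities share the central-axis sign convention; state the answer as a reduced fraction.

-425/3696

Stage 1: N_ring = 34 + 2·14 = 62
Stage 1: 34(ω_s−ω_c) = −62(ω_r−ω_c),  ω_r=0, ω_s=1
Stage 1: 34(1−ω_c) = −62(0−ω_c)  ⇒  96ω_c = 34  ⇒  ω_c = 17/48
  ⇒ ω_c¹/ω_s¹ = 17/48
Stage 2: N_ring = 25 + 2·26 = 77
Stage 2: 25(ω_s−ω_c) = −77(ω_r−ω_c),  ω_c=0, ω_s=1
Stage 2: ω_r = 0 − (25/77)(1−0) = -25/77
  ⇒ ω_r²/ω_s² = -25/77
Coupling ω_s² = ω_c¹ ⇒ overall = 17/48 × -25/77 = -425/3696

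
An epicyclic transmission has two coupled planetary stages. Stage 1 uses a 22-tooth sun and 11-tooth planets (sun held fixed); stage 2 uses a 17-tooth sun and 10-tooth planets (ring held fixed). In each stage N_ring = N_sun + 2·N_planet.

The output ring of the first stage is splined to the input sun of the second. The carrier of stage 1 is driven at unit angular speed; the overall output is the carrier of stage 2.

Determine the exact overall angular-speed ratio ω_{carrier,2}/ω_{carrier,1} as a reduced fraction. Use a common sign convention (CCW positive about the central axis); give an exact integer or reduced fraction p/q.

17/36

Stage 1: N_ring = 22 + 2·11 = 44
Stage 1: 22(ω_s−ω_c) = −44(ω_r−ω_c),  ω_s=0, ω_c=1
Stage 1: ω_r = 1 − (22/44)(0−1) = 3/2
  ⇒ ω_r¹/ω_c¹ = 3/2
Stage 2: N_ring = 17 + 2·10 = 37
Stage 2: 17(ω_s−ω_c) = −37(ω_r−ω_c),  ω_r=0, ω_s=1
Stage 2: 17(1−ω_c) = −37(0−ω_c)  ⇒  54ω_c = 17  ⇒  ω_c = 17/54
  ⇒ ω_c²/ω_s² = 17/54
Coupling ω_s² = ω_r¹ ⇒ overall = 3/2 × 17/54 = 17/36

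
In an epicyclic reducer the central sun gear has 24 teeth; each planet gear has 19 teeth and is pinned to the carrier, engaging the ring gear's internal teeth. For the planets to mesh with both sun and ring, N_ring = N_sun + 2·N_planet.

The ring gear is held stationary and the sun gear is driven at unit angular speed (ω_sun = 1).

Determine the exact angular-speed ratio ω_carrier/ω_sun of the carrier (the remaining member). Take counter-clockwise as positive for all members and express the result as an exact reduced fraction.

12/43

N_ring = 24 + 2·19 = 62
24(ω_s−ω_c) = −62(ω_r−ω_c),  ω_r=0, ω_s=1
24(1−ω_c) = −62(0−ω_c)  ⇒  86ω_c = 24  ⇒  ω_c = 12/43
ω_c/ω_s = 12/43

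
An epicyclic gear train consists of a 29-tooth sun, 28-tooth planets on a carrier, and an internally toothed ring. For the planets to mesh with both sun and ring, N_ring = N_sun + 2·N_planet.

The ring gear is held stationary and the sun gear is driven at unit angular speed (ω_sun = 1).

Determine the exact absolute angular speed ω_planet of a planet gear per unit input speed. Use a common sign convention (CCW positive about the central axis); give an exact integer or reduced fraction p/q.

-29/56

N_ring = 29 + 2·28 = 85
29(ω_s−ω_c) = −85(ω_r−ω_c),  ω_r=0, ω_s=1
29(1−ω_c) = −85(0−ω_c)  ⇒  114ω_c = 29  ⇒  ω_c = 29/114
sun–planet: 29·(1−29/114) = −28·(ω_p−ω_c)  ⇒  ω_p−ω_c = −(29/28)·(85/114) = -2465/3192
ω_p = 29/114 − 2465/3192 = -29/56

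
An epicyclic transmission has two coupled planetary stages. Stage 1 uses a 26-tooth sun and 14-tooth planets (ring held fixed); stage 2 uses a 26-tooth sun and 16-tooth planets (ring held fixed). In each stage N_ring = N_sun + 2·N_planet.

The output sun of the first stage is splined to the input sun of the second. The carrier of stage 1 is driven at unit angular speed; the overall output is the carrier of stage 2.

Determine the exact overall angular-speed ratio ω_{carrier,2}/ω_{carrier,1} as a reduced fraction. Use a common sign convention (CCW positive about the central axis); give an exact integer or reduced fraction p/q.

Stage 1: N_ring = 26 + 2·14 = 54
Stage 1: 26(ω_s−ω_c) = −54(ω_r−ω_c),  ω_r=0, ω_c=1
Stage 1: ω_s = 1 − (54/26)(0−1) = 40/13
  ⇒ ω_s¹/ω_c¹ = 40/13
Stage 2: N_ring = 26 + 2·16 = 58
Stage 2: 26(ω_s−ω_c) = −58(ω_r−ω_c),  ω_r=0, ω_s=1
Stage 2: 26(1−ω_c) = −58(0−ω_c)  ⇒  84ω_c = 26  ⇒  ω_c = 13/42
  ⇒ ω_c²/ω_s² = 13/42
Coupling ω_s² = ω_s¹ ⇒ overall = 40/13 × 13/42 = 20/21

20/21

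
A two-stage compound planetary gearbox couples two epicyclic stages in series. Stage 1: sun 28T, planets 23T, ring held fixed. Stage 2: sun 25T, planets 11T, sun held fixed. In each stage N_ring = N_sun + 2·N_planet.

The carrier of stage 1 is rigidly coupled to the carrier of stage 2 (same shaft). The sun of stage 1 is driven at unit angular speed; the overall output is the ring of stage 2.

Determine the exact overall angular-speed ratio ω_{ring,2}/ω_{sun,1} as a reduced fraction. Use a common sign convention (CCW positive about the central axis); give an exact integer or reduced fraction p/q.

Stage 1: N_ring = 28 + 2·23 = 74
Stage 1: 28(ω_s−ω_c) = −74(ω_r−ω_c),  ω_r=0, ω_s=1
Stage 1: 28(1−ω_c) = −74(0−ω_c)  ⇒  102ω_c = 28  ⇒  ω_c = 14/51
  ⇒ ω_c¹/ω_s¹ = 14/51
Stage 2: N_ring = 25 + 2·11 = 47
Stage 2: 25(ω_s−ω_c) = −47(ω_r−ω_c),  ω_s=0, ω_c=1
Stage 2: ω_r = 1 − (25/47)(0−1) = 72/47
  ⇒ ω_r²/ω_c² = 72/47
Coupling ω_c² = ω_c¹ ⇒ overall = 14/51 × 72/47 = 336/799

336/799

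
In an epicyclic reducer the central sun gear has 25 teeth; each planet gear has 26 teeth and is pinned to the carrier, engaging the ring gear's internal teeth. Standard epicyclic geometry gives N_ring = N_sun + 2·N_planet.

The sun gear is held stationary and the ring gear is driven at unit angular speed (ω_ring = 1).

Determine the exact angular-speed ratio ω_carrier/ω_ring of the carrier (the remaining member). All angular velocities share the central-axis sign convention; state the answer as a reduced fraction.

N_ring = 25 + 2·26 = 77
25(ω_s−ω_c) = −77(ω_r−ω_c),  ω_s=0, ω_r=1
25(0−ω_c) = −77(1−ω_c)  ⇒  102ω_c = 77  ⇒  ω_c = 77/102
ω_c/ω_r = 77/102

77/102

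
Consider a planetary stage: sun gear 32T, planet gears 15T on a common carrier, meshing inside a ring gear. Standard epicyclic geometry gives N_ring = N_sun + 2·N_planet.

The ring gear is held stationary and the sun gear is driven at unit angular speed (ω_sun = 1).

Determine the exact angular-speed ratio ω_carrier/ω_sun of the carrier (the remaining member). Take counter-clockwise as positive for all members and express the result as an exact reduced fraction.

N_ring = 32 + 2·15 = 62
32(ω_s−ω_c) = −62(ω_r−ω_c),  ω_r=0, ω_s=1
32(1−ω_c) = −62(0−ω_c)  ⇒  94ω_c = 32  ⇒  ω_c = 16/47
ω_c/ω_s = 16/47

16/47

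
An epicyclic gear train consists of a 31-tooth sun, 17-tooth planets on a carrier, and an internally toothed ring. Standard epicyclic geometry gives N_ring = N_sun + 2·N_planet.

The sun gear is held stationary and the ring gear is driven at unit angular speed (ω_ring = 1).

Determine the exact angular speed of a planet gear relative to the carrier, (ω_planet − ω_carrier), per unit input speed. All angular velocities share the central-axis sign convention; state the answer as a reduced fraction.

2015/1632

N_ring = 31 + 2·17 = 65
31(ω_s−ω_c) = −65(ω_r−ω_c),  ω_s=0, ω_r=1
31(0−ω_c) = −65(1−ω_c)  ⇒  96ω_c = 65  ⇒  ω_c = 65/96
sun–planet: 31·(0−65/96) = −17·(ω_p−ω_c)  ⇒  ω_p−ω_c = −(31/17)·(-65/96) = 2015/1632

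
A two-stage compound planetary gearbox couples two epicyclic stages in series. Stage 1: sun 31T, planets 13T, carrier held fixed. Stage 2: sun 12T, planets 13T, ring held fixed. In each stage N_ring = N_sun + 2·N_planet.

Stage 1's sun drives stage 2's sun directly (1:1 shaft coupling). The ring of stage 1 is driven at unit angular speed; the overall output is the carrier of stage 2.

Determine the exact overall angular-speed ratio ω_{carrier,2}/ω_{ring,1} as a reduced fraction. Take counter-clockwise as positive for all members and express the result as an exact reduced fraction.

-342/775

Stage 1: N_ring = 31 + 2·13 = 57
Stage 1: 31(ω_s−ω_c) = −57(ω_r−ω_c),  ω_c=0, ω_r=1
Stage 1: ω_s = 0 − (57/31)(1−0) = -57/31
  ⇒ ω_s¹/ω_r¹ = -57/31
Stage 2: N_ring = 12 + 2·13 = 38
Stage 2: 12(ω_s−ω_c) = −38(ω_r−ω_c),  ω_r=0, ω_s=1
Stage 2: 12(1−ω_c) = −38(0−ω_c)  ⇒  50ω_c = 12  ⇒  ω_c = 6/25
  ⇒ ω_c²/ω_s² = 6/25
Coupling ω_s² = ω_s¹ ⇒ overall = -57/31 × 6/25 = -342/775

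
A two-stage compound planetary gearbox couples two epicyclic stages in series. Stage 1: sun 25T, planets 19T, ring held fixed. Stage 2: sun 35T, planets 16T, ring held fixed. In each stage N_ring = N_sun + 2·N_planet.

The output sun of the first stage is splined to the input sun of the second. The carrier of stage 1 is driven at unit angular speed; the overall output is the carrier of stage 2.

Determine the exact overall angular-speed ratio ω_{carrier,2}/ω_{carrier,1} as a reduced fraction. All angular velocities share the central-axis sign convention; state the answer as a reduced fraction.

Stage 1: N_ring = 25 + 2·19 = 63
Stage 1: 25(ω_s−ω_c) = −63(ω_r−ω_c),  ω_r=0, ω_c=1
Stage 1: ω_s = 1 − (63/25)(0−1) = 88/25
  ⇒ ω_s¹/ω_c¹ = 88/25
Stage 2: N_ring = 35 + 2·16 = 67
Stage 2: 35(ω_s−ω_c) = −67(ω_r−ω_c),  ω_r=0, ω_s=1
Stage 2: 35(1−ω_c) = −67(0−ω_c)  ⇒  102ω_c = 35  ⇒  ω_c = 35/102
  ⇒ ω_c²/ω_s² = 35/102
Coupling ω_s² = ω_s¹ ⇒ overall = 88/25 × 35/102 = 308/255

308/255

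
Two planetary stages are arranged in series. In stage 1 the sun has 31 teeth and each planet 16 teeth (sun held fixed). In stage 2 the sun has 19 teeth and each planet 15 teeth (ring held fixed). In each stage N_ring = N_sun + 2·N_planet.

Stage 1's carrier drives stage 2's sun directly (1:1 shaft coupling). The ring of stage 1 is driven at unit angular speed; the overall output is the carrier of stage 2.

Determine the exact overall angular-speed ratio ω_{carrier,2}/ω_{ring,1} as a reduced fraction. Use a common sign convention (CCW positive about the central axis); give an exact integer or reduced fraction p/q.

1197/6392

Stage 1: N_ring = 31 + 2·16 = 63
Stage 1: 31(ω_s−ω_c) = −63(ω_r−ω_c),  ω_s=0, ω_r=1
Stage 1: 31(0−ω_c) = −63(1−ω_c)  ⇒  94ω_c = 63  ⇒  ω_c = 63/94
  ⇒ ω_c¹/ω_r¹ = 63/94
Stage 2: N_ring = 19 + 2·15 = 49
Stage 2: 19(ω_s−ω_c) = −49(ω_r−ω_c),  ω_r=0, ω_s=1
Stage 2: 19(1−ω_c) = −49(0−ω_c)  ⇒  68ω_c = 19  ⇒  ω_c = 19/68
  ⇒ ω_c²/ω_s² = 19/68
Coupling ω_s² = ω_c¹ ⇒ overall = 63/94 × 19/68 = 1197/6392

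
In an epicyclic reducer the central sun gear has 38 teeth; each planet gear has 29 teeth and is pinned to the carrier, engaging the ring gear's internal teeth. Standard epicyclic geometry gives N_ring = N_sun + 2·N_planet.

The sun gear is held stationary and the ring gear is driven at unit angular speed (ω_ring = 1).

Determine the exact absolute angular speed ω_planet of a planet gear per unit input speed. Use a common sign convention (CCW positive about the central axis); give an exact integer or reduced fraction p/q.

48/29

N_ring = 38 + 2·29 = 96
38(ω_s−ω_c) = −96(ω_r−ω_c),  ω_s=0, ω_r=1
38(0−ω_c) = −96(1−ω_c)  ⇒  134ω_c = 96  ⇒  ω_c = 48/67
sun–planet: 38·(0−48/67) = −29·(ω_p−ω_c)  ⇒  ω_p−ω_c = −(38/29)·(-48/67) = 1824/1943
ω_p = 48/67 + 1824/1943 = 48/29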